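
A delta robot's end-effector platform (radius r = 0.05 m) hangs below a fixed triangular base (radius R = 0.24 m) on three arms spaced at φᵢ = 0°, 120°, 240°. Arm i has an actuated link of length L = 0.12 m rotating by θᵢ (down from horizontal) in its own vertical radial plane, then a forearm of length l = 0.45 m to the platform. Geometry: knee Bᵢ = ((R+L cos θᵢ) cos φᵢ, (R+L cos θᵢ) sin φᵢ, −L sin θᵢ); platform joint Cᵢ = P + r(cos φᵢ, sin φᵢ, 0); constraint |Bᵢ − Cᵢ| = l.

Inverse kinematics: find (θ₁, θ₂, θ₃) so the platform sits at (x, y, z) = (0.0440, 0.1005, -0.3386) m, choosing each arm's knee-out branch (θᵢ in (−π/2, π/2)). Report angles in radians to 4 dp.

arm 1 (φ=0.0°): x'=0.0440, y'=0.1005
  e−x'=0.1460;  (l²−L²−(e−x')²−y'²−z²)/2L = 0.1751
  θ1 = atan2(B,A) + arccos(C/0.3687) = -0.0878
φ2=120.0° → target in arm frame (0.0650, -0.0884)
  e−x'=0.1250;  (l²−L²−(e−x')²−y'²−z²)/2L = 0.2084
  θ2 = atan2(B,A) + arccos(C/0.3609) = -0.2622
φ3=240.0° → target in arm frame (-0.1090, -0.0121)
  e−x'=0.2990;  (l²−L²−(e−x')²−y'²−z²)/2L = -0.0672
  θ3 = atan2(B,A) + arccos(C/0.4517) = 0.8727

θ₁ = -0.0878, θ₂ = -0.2622, θ₃ = 0.8727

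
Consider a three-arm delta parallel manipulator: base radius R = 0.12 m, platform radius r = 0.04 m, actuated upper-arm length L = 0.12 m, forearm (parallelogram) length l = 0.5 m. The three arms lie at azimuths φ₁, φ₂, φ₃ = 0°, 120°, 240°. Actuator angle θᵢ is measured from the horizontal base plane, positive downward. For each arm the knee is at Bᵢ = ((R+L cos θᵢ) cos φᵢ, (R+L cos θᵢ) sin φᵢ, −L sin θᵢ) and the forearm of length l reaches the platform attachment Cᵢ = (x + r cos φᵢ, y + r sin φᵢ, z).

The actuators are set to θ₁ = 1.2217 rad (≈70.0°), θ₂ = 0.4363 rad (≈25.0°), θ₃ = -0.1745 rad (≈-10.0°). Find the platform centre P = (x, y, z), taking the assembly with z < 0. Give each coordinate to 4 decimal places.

(-0.2296, -0.0964, -0.4559)

centre 1 = (0.1210·cos0.0°, 0.1210·sin0.0°, -0.1128) = (0.1210, 0.0000, -0.1128)
φ2=120.0°: virtual centre (-0.0944, 0.1635, -0.0507), radius l
φ3=240.0°: virtual centre (-0.0991, -0.1716, 0.0208), radius l
subtract pairs → two planes through P
[-0.4309 0.3269 0.1241]·P = 0.0108;  [-0.4403 -0.3433 0.2672]·P = 0.0123
det = 0.2918;  x = -0.0266+0.4453z,  y = -0.0019+0.2072z
quadratic in z: (1.2412)z²+(0.0933)z+(-0.2155)=0, √Δ=1.0386 → z ∈ {-0.4559, 0.3808}; z = -0.4559 (taking z<0)
x = -0.2296, y = -0.0964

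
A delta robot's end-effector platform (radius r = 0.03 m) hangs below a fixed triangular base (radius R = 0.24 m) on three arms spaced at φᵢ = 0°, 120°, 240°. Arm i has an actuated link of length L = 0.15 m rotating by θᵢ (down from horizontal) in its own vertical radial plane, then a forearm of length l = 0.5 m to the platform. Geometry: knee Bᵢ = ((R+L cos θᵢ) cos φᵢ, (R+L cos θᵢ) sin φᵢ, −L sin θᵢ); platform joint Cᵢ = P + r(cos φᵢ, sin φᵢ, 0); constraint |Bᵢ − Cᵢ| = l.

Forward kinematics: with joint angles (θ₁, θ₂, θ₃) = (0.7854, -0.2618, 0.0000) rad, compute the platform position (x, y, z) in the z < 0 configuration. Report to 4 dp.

(-0.1105, 0.0217, -0.3660)

O1 = (0.3161·cos0.0°, 0.3161·sin0.0°, -0.1061) = (0.3161, 0.0000, -0.1061)
arm 2 at φ=120.0°: e+L cos θ2 = 0.3549;  O2 = (-0.1774, 0.3073, 0.0388)
φ3=240.0°: virtual centre (-0.1800, -0.3118, 0.0000), radius l
eliminate P² terms by subtracting sphere 1 from 2 and 3
[-0.9870 0.6147 0.2898]·P = 0.0163;  [-0.9921 -0.6235 0.2121]·P = 0.0185
det = 1.2253;  x = -0.0176+0.2539z,  y = -0.0017+-0.0638z
quadratic in z: (1.0685)z²+(0.0429)z+(-0.1274)=0, √Δ=0.7393 → z ∈ {-0.3660, 0.3258}; z = -0.3660 (taking z<0)
x = -0.1105, y = 0.0217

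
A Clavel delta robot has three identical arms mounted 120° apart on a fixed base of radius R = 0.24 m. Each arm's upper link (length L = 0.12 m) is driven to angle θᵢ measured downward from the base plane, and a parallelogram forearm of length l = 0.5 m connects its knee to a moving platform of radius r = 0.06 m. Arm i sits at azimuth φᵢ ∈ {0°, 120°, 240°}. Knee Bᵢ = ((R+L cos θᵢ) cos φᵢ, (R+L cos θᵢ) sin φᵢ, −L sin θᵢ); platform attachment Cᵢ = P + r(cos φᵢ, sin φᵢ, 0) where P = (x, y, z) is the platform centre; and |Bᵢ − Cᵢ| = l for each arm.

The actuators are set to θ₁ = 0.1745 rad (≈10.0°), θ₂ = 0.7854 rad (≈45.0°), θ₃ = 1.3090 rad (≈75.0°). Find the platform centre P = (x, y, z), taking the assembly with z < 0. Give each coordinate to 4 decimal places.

arm 1 at φ=0.0°: e+L cos θ1 = 0.2982;  S1 = (0.2982, 0.0000, -0.0208)
S2 = (0.2649·cos120.0°, 0.2649·sin120.0°, -0.0849) = (-0.1324, 0.2294, -0.0849)
S3 = (0.2111·cos240.0°, 0.2111·sin240.0°, -0.1159) = (-0.1055, -0.1828, -0.1159)
|S₂|²−|S₁|² = -0.0120;  |S₃|²−|S₁|² = -0.0314
linear system: -0.8612x+0.4587y = -0.0120−-0.1280z; -0.8074x+-0.3656y = -0.0314−-0.1902z
det = 0.6852;  x = 0.0274+-0.1956z,  y = 0.0253+-0.0881z
sphere 1 gives Az²+Bz+C=0 with A=1.0460, B=0.1431, C=-0.1756;  B²−4AC=0.7552;  roots -0.4838, 0.3470;  negative root z = -0.4838
x = 0.1220, y = 0.0679

(0.1220, 0.0679, -0.4838)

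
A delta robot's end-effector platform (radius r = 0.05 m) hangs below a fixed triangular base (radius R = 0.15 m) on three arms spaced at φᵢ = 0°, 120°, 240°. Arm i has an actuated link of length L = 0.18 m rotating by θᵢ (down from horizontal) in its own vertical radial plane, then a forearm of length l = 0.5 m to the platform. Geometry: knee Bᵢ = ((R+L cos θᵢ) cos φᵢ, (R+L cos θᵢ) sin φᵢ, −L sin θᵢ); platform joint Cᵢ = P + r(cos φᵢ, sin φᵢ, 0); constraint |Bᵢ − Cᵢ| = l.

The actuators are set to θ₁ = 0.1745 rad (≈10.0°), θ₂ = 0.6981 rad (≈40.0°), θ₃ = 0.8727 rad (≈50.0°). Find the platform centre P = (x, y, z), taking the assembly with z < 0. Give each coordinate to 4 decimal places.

centre 1 = (0.2773·cos0.0°, 0.2773·sin0.0°, -0.0313) = (0.2773, 0.0000, -0.0313)
arm 2 at φ=120.0°: ρ2 = 0.2379;  centre 2 = (-0.1189, 0.2060, -0.1157)
φ3=240.0°: virtual centre (-0.1078, -0.1868, -0.1379), radius l
|centre ₂|²−|centre ₁|² = -0.0079;  |centre ₃|²−|centre ₁|² = -0.0123
[-0.7924 0.4120 -0.1689]·P = -0.0079;  [-0.7702 -0.3736 -0.2133]·P = -0.0123
det = 0.6134;  x = 0.0131+-0.2461z,  y = 0.0060+-0.0635z
into |P−centre ₁|² = l²: 1.0646z² + 0.1918z + -0.1792 = 0;  Δ = 0.7998;  z = -0.5101 or 0.3300 → z<0 root = -0.5101
x = 0.1386, y = 0.0384

(0.1386, 0.0384, -0.5101)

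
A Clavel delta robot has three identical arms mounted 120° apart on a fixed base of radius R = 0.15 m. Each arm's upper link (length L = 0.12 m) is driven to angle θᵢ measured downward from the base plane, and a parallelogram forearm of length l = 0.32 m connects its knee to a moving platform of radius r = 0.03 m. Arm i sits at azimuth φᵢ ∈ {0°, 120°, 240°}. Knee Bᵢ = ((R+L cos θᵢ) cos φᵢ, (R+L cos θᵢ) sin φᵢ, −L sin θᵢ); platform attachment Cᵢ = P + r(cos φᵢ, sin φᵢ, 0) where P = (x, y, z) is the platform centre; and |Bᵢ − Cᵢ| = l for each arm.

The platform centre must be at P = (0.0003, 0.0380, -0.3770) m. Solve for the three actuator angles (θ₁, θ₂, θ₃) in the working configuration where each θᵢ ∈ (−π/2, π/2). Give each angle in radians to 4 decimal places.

arm 1 (φ=0.0°): x'=0.0003, y'=0.0380
  A cos θ + B sin θ = C:  0.1197·cos θ + -0.3770·sin θ = -0.2913
  γ=atan2(-0.3770,0.1197)=-1.2634;  ψ=arccos(-0.7363)=2.3984;  θ1=γ+ψ≈1.1351
arm 2 (φ=120.0°): x'=0.0328, y'=-0.0193
  e−x'=0.0872;  (l²−L²−(e−x')²−y'²−z²)/2L = -0.2588
  θ2 = atan2(B,A) + arccos(C/0.3870) = 0.9600
rotate P by −φ3: (-0.0331, -0.0187, -0.3770)
  A=0.1531, B=-0.3770, C=(l²−L²−A²−y'²−z²)/(2L)=-0.3246
  γ=atan2(-0.3770,0.1531)=-1.1851;  ψ=arccos(-0.7978)=2.4944;  θ3=γ+ψ≈1.3093

θ₁ = 1.1351, θ₂ = 0.9600, θ₃ = 1.3093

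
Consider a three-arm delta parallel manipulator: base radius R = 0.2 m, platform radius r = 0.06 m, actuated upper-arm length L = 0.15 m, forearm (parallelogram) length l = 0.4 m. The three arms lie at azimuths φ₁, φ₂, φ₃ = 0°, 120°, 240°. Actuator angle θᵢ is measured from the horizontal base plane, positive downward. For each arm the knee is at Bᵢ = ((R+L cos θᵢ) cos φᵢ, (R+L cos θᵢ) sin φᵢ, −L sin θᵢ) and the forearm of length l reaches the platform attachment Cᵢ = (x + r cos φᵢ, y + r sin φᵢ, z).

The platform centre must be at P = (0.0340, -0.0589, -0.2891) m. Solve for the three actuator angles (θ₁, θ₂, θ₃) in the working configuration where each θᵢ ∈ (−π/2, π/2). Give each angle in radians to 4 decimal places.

φ1=0.0° → target in arm frame (0.0340, -0.0589)
  e−x'=0.1060;  (l²−L²−(e−x')²−y'²−z²)/2L = 0.1307
  γ=atan2(-0.2891,0.1060)=-1.2194;  ψ=arccos(0.4245)=1.1324;  θ1=γ+ψ≈-0.0870
rotate P by −φ2: (-0.0680, 0.0000, -0.2891)
  A cos θ + B sin θ = C:  0.2080·cos θ + -0.2891·sin θ = 0.0355
  θ2 = atan2(B,A) + arccos(C/0.3562) = 0.5238
rotate P by −φ3: (0.0340, 0.0589, -0.2891)
  e−x'=0.1060;  (l²−L²−(e−x')²−y'²−z²)/2L = 0.1307
  γ=atan2(-0.2891,0.1060)=-1.2194;  ψ=arccos(0.4246)=1.1323;  θ3=γ+ψ≈-0.0871

θ₁ = -0.0870, θ₂ = 0.5238, θ₃ = -0.0871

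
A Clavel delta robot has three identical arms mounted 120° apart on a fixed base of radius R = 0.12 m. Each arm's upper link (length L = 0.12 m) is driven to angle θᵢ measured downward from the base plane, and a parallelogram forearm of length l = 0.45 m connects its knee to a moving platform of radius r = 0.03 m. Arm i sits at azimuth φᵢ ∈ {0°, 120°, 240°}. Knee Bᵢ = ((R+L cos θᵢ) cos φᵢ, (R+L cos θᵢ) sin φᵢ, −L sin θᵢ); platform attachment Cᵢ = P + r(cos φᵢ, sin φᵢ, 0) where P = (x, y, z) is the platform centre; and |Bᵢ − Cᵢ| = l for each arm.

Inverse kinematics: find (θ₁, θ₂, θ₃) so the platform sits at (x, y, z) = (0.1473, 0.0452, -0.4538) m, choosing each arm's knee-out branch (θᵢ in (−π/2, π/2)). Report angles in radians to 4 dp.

rotate P by −φ1: (0.1473, 0.0452, -0.4538)
  A cos θ + B sin θ = C:  -0.0573·cos θ + -0.4538·sin θ = -0.0965
  √(A²+B²)=0.4574;  θ1 = -1.6964+1.7834 ≈ 0.0870
rotate P by −φ2: (-0.0345, -0.1502, -0.4538)
  A=0.1245, B=-0.4538, C=(l²−L²−A²−y'²−z²)/(2L)=-0.2329
  γ=atan2(-0.4538,0.1245)=-1.3030;  ψ=arccos(-0.4948)=2.0884;  θ2=γ+ψ≈0.7854
φ3=240.0° → target in arm frame (-0.1128, 0.1050)
  A cos θ + B sin θ = C:  0.2028·cos θ + -0.4538·sin θ = -0.2916
  θ3 = atan2(B,A) + arccos(C/0.4971) = 1.0471

θ₁ = 0.0870, θ₂ = 0.7854, θ₃ = 1.0471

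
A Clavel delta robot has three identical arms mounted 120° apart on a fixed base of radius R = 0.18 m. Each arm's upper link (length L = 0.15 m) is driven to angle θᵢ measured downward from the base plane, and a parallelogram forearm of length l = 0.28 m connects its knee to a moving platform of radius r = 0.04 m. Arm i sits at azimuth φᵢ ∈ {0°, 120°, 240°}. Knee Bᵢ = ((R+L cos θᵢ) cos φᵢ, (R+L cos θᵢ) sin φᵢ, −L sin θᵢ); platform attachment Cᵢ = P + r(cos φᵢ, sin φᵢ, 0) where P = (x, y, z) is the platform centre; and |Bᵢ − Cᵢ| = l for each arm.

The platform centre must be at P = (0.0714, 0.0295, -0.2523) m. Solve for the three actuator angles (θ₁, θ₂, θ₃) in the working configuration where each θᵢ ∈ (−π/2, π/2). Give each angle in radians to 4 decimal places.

θ₁ = 0.4363, θ₂ = 0.9600, θ₃ = 1.2217

φ1=0.0° → target in arm frame (0.0714, 0.0295)
  A=0.0686, B=-0.2523, C=(l²−L²−A²−y'²−z²)/(2L)=-0.0444
  θ1 = atan2(B,A) + arccos(C/0.2615) = 0.4363
φ2=120.0° → target in arm frame (-0.0102, -0.0766)
  A cos θ + B sin θ = C:  0.1502·cos θ + -0.2523·sin θ = -0.1206
  √(A²+B²)=0.2936;  θ2 = -1.0340+1.9939 ≈ 0.9600
arm 3 (φ=240.0°): x'=-0.0612, y'=0.0471
  A cos θ + B sin θ = C:  0.2012·cos θ + -0.2523·sin θ = -0.1682
  √(A²+B²)=0.3227;  θ3 = -0.8975+2.1192 ≈ 1.2217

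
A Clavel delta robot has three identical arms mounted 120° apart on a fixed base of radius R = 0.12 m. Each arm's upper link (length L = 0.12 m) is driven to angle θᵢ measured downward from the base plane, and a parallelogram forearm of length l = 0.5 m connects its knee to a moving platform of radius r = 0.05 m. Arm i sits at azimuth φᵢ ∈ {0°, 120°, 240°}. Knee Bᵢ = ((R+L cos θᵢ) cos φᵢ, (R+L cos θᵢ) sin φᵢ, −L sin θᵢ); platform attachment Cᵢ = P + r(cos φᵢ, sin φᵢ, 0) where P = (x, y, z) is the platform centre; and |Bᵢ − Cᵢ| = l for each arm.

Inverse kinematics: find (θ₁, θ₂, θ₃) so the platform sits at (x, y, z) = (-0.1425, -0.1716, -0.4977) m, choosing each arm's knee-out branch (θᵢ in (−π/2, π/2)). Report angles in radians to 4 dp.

arm 1 (φ=0.0°): x'=-0.1425, y'=-0.1716
  e−x'=0.2125;  (l²−L²−(e−x')²−y'²−z²)/2L = -0.3613
  γ=atan2(-0.4977,0.2125)=-1.1673;  ψ=arccos(-0.6676)=2.3018;  θ1=γ+ψ≈1.1345
φ2=120.0° → target in arm frame (-0.0774, 0.2092)
  e−x'=0.1474;  (l²−L²−(e−x')²−y'²−z²)/2L = -0.3233
  γ=atan2(-0.4977,0.1474)=-1.2829;  ψ=arccos(-0.6228)=2.2432;  θ2=γ+ψ≈0.9602
arm 3 (φ=240.0°): x'=0.2199, y'=-0.0376
  e−x'=-0.1499;  (l²−L²−(e−x')²−y'²−z²)/2L = -0.1499
  γ=atan2(-0.4977,-0.1499)=-1.8633;  ψ=arccos(-0.2884)=1.8634;  θ3=γ+ψ≈0.0001

θ₁ = 1.1345, θ₂ = 0.9602, θ₃ = 0.0001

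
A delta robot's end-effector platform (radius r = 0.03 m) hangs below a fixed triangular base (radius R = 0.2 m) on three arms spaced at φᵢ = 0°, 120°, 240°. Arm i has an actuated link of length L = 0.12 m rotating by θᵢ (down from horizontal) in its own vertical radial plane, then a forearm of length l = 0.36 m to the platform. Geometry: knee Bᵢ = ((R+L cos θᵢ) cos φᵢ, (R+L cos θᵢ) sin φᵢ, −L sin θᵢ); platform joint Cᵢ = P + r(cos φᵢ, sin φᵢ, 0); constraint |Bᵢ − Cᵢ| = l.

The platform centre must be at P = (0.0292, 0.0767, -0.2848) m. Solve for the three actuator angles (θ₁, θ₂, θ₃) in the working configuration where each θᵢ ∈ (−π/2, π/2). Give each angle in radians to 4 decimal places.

φ1=0.0° → target in arm frame (0.0292, 0.0767)
  A=0.1408, B=-0.2848, C=(l²−L²−A²−y'²−z²)/(2L)=0.0349
  √(A²+B²)=0.3177;  θ1 = -1.1117+1.4607 ≈ 0.3490
arm 2 (φ=120.0°): x'=0.0518, y'=-0.0636
  e−x'=0.1182;  (l²−L²−(e−x')²−y'²−z²)/2L = 0.0670
  √(A²+B²)=0.3083;  θ2 = -1.1775+1.3518 ≈ 0.1744
φ3=240.0° → target in arm frame (-0.0810, -0.0131)
  A cos θ + B sin θ = C:  0.2510·cos θ + -0.2848·sin θ = -0.1212
  γ=atan2(-0.2848,0.2510)=-0.8484;  ψ=arccos(-0.3193)=1.8958;  θ3=γ+ψ≈1.0475

θ₁ = 0.3490, θ₂ = 0.1744, θ₃ = 1.0475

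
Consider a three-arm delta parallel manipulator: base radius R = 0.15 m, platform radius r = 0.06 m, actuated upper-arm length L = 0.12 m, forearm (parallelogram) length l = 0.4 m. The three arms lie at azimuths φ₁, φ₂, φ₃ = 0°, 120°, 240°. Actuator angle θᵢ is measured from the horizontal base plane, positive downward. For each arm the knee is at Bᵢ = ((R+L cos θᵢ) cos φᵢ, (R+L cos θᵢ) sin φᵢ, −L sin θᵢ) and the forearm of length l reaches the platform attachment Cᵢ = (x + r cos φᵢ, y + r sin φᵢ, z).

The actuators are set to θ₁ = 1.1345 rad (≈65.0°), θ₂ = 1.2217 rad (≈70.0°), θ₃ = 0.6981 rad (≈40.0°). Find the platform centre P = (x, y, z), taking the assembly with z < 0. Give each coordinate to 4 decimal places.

(-0.0282, -0.0752, -0.4635)

φ1=0.0°: virtual centre (0.1407, 0.0000, -0.1088), radius l
O2 = (0.1310·cos120.0°, 0.1310·sin120.0°, -0.1128) = (-0.0655, 0.1135, -0.1128)
arm 3 at φ=240.0°: e+L cos θ3 = 0.1819;  O3 = (-0.0910, -0.1576, -0.0771)
subtract pairs → two planes through P
plane₁₂: -0.4125x+0.2270y+-0.0080z = -0.0017
det = 0.2351;  x = -0.0048+0.0503z,  y = -0.0164+0.1267z
sphere 1 gives Az²+Bz+C=0 with A=1.0186, B=0.1987, C=-0.1267;  B²−4AC=0.5558;  roots -0.4635, 0.2684;  negative root z = -0.4635
x = -0.0282, y = -0.0752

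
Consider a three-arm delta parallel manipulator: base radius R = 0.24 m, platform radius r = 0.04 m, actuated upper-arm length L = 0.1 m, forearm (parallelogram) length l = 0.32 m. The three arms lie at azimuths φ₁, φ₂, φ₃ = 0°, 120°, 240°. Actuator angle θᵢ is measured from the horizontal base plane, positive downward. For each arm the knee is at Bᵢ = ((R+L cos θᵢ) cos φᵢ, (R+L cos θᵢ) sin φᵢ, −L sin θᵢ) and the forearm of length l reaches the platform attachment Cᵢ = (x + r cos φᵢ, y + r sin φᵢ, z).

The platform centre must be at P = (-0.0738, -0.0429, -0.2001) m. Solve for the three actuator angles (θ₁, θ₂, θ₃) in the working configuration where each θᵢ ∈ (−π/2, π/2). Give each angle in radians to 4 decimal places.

θ₁ = 1.3084, θ₂ = 0.6978, θ₃ = -0.2620

arm 1 (φ=0.0°): x'=-0.0738, y'=-0.0429
  e−x'=0.2738;  (l²−L²−(e−x')²−y'²−z²)/2L = -0.1222
  γ=atan2(-0.2001,0.2738)=-0.6311;  ψ=arccos(-0.3604)=1.9395;  θ1=γ+ψ≈1.3084
rotate P by −φ2: (-0.0003, 0.0854, -0.2001)
  e−x'=0.2003;  (l²−L²−(e−x')²−y'²−z²)/2L = 0.0249
  √(A²+B²)=0.2831;  θ2 = -0.7850+1.4829 ≈ 0.6978
arm 3 (φ=240.0°): x'=0.0741, y'=-0.0425
  A=0.1259, B=-0.2001, C=(l²−L²−A²−y'²−z²)/(2L)=0.1735
  θ3 = atan2(B,A) + arccos(C/0.2364) = -0.2620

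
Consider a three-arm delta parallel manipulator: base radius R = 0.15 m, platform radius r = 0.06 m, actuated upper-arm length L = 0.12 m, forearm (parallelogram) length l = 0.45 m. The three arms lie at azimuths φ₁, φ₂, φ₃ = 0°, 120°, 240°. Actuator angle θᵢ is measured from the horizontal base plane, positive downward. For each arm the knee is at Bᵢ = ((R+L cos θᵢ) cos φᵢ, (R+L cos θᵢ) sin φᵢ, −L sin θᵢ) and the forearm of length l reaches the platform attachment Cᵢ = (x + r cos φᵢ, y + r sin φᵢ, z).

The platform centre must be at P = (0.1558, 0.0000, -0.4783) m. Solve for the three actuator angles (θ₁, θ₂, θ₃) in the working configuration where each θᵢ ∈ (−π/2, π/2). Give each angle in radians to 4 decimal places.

θ₁ = 0.2621, θ₂ = 1.1352, θ₃ = 1.1352

rotate P by −φ1: (0.1558, 0.0000, -0.4783)
  e−x'=-0.0658;  (l²−L²−(e−x')²−y'²−z²)/2L = -0.1875
  γ=atan2(-0.4783,-0.0658)=-1.7075;  ψ=arccos(-0.3884)=1.9696;  θ1=γ+ψ≈0.2621
φ2=120.0° → target in arm frame (-0.0779, -0.1349)
  e−x'=0.1679;  (l²−L²−(e−x')²−y'²−z²)/2L = -0.3628
  γ=atan2(-0.4783,0.1679)=-1.2332;  ψ=arccos(-0.7157)=2.3684;  θ2=γ+ψ≈1.1352
rotate P by −φ3: (-0.0779, 0.1349, -0.4783)
  A cos θ + B sin θ = C:  0.1679·cos θ + -0.4783·sin θ = -0.3628
  θ3 = atan2(B,A) + arccos(C/0.5069) = 1.1352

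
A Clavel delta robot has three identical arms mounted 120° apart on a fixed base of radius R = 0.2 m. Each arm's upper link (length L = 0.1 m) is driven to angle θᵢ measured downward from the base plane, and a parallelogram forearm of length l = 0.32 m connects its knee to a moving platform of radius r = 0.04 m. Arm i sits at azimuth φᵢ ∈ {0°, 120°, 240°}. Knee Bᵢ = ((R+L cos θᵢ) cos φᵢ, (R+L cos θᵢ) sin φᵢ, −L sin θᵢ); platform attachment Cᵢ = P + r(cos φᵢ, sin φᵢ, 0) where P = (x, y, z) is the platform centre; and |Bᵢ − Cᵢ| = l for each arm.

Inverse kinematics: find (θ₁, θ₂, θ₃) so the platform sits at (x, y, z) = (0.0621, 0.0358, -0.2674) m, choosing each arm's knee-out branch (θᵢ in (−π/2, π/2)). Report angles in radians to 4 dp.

θ₁ = 0.1739, θ₂ = 0.6981, θ₃ = 1.1344

rotate P by −φ1: (0.0621, 0.0358, -0.2674)
  A=0.0979, B=-0.2674, C=(l²−L²−A²−y'²−z²)/(2L)=0.0502
  γ=atan2(-0.2674,0.0979)=-1.2198;  ψ=arccos(0.1761)=1.3937;  θ1=γ+ψ≈0.1739
rotate P by −φ2: (0.0000, -0.0717, -0.2674)
  A cos θ + B sin θ = C:  0.1600·cos θ + -0.2674·sin θ = -0.0493
  √(A²+B²)=0.3116;  θ2 = -1.0315+1.7296 ≈ 0.6981
φ3=240.0° → target in arm frame (-0.0621, 0.0359)
  e−x'=0.2221;  (l²−L²−(e−x')²−y'²−z²)/2L = -0.1485
  √(A²+B²)=0.3476;  θ3 = -0.8778+2.0122 ≈ 1.1344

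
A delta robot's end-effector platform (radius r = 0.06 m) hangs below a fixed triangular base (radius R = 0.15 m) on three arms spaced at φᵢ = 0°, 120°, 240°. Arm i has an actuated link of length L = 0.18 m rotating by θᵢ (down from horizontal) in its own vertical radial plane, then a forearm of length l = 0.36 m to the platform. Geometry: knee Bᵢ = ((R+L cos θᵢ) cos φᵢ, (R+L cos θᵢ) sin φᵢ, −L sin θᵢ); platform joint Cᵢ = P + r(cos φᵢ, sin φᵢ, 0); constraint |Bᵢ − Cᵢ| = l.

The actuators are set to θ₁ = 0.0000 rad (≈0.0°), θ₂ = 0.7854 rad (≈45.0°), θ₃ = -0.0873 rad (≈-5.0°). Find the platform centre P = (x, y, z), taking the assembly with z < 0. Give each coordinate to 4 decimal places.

(0.0499, -0.1042, -0.2652)

centre 1 = (0.2700·cos0.0°, 0.2700·sin0.0°, 0.0000) = (0.2700, 0.0000, 0.0000)
centre 2 = (0.2173·cos120.0°, 0.2173·sin120.0°, -0.1273) = (-0.1086, 0.1882, -0.1273)
centre 3 = (0.2693·cos240.0°, 0.2693·sin240.0°, 0.0157) = (-0.1347, -0.2332, 0.0157)
subtract pairs → two planes through P
linear system: -0.7573x+0.3763y = -0.0095−-0.2546z; -0.8093x+-0.4665y = -0.0001−0.0314z
det = 0.6578;  x = 0.0068+-0.1626z,  y = -0.0115+0.3493z
sphere 1 gives Az²+Bz+C=0 with A=1.1484, B=0.0775, C=-0.0602;  B²−4AC=0.2825;  roots -0.2652, 0.1977;  negative root z = -0.2652
x = 0.0499, y = -0.1042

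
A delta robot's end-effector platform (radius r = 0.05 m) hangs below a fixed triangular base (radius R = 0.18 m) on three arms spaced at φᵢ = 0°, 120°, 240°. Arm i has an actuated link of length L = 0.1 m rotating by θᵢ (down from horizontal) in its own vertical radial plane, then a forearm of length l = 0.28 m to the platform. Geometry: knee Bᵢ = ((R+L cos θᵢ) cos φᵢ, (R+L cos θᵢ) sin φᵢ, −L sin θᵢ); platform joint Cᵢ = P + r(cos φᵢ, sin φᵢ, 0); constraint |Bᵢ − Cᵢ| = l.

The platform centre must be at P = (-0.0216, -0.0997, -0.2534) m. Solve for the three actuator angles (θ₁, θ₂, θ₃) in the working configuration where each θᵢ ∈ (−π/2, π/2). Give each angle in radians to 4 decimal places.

θ₁ = 1.0473, θ₂ = 1.3960, θ₃ = 0.0871

φ1=0.0° → target in arm frame (-0.0216, -0.0997)
  A cos θ + B sin θ = C:  0.1516·cos θ + -0.2534·sin θ = -0.1437
  γ=atan2(-0.2534,0.1516)=-1.0317;  ψ=arccos(-0.4865)=2.0789;  θ1=γ+ψ≈1.0473
arm 2 (φ=120.0°): x'=-0.0755, y'=0.0686
  A cos θ + B sin θ = C:  0.2055·cos θ + -0.2534·sin θ = -0.2138
  θ2 = atan2(B,A) + arccos(C/0.3263) = 1.3960
arm 3 (φ=240.0°): x'=0.0971, y'=0.0311
  e−x'=0.0329;  (l²−L²−(e−x')²−y'²−z²)/2L = 0.0107
  √(A²+B²)=0.2555;  θ3 = -1.4419+1.5289 ≈ 0.0871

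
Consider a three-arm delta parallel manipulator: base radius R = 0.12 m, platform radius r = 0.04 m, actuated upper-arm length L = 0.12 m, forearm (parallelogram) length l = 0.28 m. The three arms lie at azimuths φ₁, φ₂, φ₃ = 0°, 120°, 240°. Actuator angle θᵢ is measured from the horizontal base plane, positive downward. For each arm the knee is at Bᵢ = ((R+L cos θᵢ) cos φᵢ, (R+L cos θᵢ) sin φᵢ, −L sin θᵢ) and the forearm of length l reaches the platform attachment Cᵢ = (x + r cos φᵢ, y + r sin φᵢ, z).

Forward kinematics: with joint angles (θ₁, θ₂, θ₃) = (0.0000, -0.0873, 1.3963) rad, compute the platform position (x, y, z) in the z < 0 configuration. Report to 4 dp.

(0.0773, 0.1463, -0.2048)

φ1=0.0°: virtual centre (0.2000, 0.0000, 0.0000), radius l
S2 = (0.1995·cos120.0°, 0.1995·sin120.0°, 0.0105) = (-0.0998, 0.1728, 0.0105)
φ3=240.0°: virtual centre (-0.0504, -0.0873, -0.1182), radius l
eliminate P² terms by subtracting sphere 1 from 2 and 3
linear system: -0.5995x+0.3456y = -0.0001−0.0209z; -0.5008x+-0.1746y = -0.0159−-0.2364z
Cramer: x(z) = 0.0198-0.2809z;  y(z) = 0.0341-0.5478z
sphere 1 gives Az²+Bz+C=0 with A=1.3790, B=0.0639, C=-0.0448;  B²−4AC=0.2510;  roots -0.2048, 0.1585;  negative root z = -0.2048
x = 0.0773, y = 0.1463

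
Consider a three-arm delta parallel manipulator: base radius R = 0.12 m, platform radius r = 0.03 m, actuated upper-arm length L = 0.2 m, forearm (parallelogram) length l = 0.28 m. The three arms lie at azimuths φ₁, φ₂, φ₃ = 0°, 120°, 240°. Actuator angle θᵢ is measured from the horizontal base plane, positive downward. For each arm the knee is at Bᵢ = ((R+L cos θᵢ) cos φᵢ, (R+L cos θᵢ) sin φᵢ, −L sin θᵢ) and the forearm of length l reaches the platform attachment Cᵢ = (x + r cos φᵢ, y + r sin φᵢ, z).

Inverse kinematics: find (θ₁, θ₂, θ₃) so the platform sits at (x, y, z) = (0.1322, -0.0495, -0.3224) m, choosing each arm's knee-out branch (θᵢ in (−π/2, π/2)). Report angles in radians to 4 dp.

φ1=0.0° → target in arm frame (0.1322, -0.0495)
  A cos θ + B sin θ = C:  -0.0422·cos θ + -0.3224·sin θ = -0.1744
  γ=atan2(-0.3224,-0.0422)=-1.7009;  ψ=arccos(-0.5365)=2.1370;  θ1=γ+ψ≈0.4361
arm 2 (φ=120.0°): x'=-0.1090, y'=-0.0897
  A=0.1990, B=-0.3224, C=(l²−L²−A²−y'²−z²)/(2L)=-0.2830
  γ=atan2(-0.3224,0.1990)=-1.0179;  ψ=arccos(-0.7469)=2.4142;  θ2=γ+ψ≈1.3963
φ3=240.0° → target in arm frame (-0.0232, 0.1392)
  A cos θ + B sin θ = C:  0.1132·cos θ + -0.3224·sin θ = -0.2444
  θ3 = atan2(B,A) + arccos(C/0.3417) = 1.1346

θ₁ = 0.4361, θ₂ = 1.3963, θ₃ = 1.1346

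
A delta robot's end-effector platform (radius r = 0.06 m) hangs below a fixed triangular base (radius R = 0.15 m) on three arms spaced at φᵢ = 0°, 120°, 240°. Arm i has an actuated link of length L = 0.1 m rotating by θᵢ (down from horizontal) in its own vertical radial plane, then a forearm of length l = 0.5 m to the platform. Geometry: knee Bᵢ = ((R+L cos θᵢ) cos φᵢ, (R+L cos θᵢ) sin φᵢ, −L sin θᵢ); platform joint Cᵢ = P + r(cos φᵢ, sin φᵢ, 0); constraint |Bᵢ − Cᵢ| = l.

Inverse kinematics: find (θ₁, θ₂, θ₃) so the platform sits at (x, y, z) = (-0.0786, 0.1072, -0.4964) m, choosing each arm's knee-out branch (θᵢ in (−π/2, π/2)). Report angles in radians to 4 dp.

rotate P by −φ1: (-0.0786, 0.1072, -0.4964)
  A cos θ + B sin θ = C:  0.1686·cos θ + -0.4964·sin θ = -0.2317
  γ=atan2(-0.4964,0.1686)=-1.2434;  ψ=arccos(-0.4419)=2.0285;  θ1=γ+ψ≈0.7851
rotate P by −φ2: (0.1321, 0.0145, -0.4964)
  e−x'=-0.0421;  (l²−L²−(e−x')²−y'²−z²)/2L = -0.0420
  γ=atan2(-0.4964,-0.0421)=-1.6555;  ψ=arccos(-0.0843)=1.6552;  θ2=γ+ψ≈-0.0003
rotate P by −φ3: (-0.0535, -0.1217, -0.4964)
  A=0.1435, B=-0.4964, C=(l²−L²−A²−y'²−z²)/(2L)=-0.2091
  θ3 = atan2(B,A) + arccos(C/0.5167) = 0.6981

θ₁ = 0.7851, θ₂ = -0.0003, θ₃ = 0.6981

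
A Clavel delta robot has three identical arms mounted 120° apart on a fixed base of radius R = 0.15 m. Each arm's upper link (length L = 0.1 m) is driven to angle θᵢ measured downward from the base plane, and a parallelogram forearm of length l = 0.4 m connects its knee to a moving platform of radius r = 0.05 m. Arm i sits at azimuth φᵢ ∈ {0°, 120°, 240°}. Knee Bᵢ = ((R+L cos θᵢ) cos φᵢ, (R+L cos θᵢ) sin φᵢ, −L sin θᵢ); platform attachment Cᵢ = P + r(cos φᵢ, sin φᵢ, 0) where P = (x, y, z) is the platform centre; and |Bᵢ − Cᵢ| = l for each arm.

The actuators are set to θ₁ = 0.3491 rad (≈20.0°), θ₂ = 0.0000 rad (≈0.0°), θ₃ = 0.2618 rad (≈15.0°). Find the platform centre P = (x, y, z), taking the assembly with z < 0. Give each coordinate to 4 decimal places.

(-0.0279, 0.0284, -0.3658)

O1 = (0.1940·cos0.0°, 0.1940·sin0.0°, -0.0342) = (0.1940, 0.0000, -0.0342)
φ2=120.0°: virtual centre (-0.1000, 0.1732, 0.0000), radius l
arm 3 at φ=240.0°: ρ3 = 0.1966;  O3 = (-0.0983, -0.1703, -0.0259)
|O₂|²−|O₁|² = 0.0012;  |O₃|²−|O₁|² = 0.0005
plane₁₂: -0.5879x+0.3464y+0.0684z = 0.0012
Cramer: x(z) = -0.0015+0.0722z;  y(z) = 0.0010-0.0750z
sphere 1 gives Az²+Bz+C=0 with A=1.0108, B=0.0401, C=-0.1206;  B²−4AC=0.4894;  roots -0.3658, 0.3262;  negative root z = -0.3658
x = -0.0279, y = 0.0284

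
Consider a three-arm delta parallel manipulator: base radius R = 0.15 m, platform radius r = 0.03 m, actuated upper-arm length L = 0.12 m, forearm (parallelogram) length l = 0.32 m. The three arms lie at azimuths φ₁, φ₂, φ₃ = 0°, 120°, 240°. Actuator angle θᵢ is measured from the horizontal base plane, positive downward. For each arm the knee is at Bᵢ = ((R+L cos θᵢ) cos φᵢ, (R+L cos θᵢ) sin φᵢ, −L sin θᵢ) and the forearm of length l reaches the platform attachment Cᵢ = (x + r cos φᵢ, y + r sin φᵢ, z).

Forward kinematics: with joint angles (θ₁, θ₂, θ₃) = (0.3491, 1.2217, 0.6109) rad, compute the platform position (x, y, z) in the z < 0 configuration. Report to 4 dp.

(0.0675, -0.0678, -0.3065)

arm 1 at φ=0.0°: e+L cos θ1 = 0.2328;  S1 = (0.2328, 0.0000, -0.0410)
arm 2 at φ=120.0°: e+L cos θ2 = 0.1610;  S2 = (-0.0805, 0.1395, -0.1128)
S3 = (0.2183·cos240.0°, 0.2183·sin240.0°, -0.0688) = (-0.1091, -0.1890, -0.0688)
subtract pairs → two planes through P
[-0.6266 0.2789 -0.1434]·P = -0.0172;  [-0.6838 -0.3781 -0.0556]·P = -0.0035
det = 0.4276;  x = 0.0175+-0.1631z,  y = -0.0224+0.1479z
quadratic in z: (1.0485)z²+(0.1457)z+(-0.0539)=0, √Δ=0.4971 → z ∈ {-0.3065, 0.1676}; z = -0.3065 (taking z<0)
x = 0.0675, y = -0.0678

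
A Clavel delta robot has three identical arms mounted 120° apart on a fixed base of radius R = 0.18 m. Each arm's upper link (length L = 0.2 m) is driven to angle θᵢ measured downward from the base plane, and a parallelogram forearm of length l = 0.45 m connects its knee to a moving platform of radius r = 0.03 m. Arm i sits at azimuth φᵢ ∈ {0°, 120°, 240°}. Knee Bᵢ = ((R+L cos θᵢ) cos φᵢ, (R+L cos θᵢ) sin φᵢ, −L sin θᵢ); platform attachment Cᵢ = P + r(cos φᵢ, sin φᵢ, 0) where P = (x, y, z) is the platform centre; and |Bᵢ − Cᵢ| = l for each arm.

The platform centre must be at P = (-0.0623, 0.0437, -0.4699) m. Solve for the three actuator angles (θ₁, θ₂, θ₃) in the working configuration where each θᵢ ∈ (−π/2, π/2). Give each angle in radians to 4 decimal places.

arm 1 (φ=0.0°): x'=-0.0623, y'=0.0437
  e−x'=0.2123;  (l²−L²−(e−x')²−y'²−z²)/2L = -0.2632
  √(A²+B²)=0.5156;  θ1 = -1.1464+2.1065 ≈ 0.9601
rotate P by −φ2: (0.0690, 0.0321, -0.4699)
  A cos θ + B sin θ = C:  0.0810·cos θ + -0.4699·sin θ = -0.1647
  θ2 = atan2(B,A) + arccos(C/0.4768) = 0.5235
φ3=240.0° → target in arm frame (-0.0067, -0.0758)
  A cos θ + B sin θ = C:  0.1567·cos θ + -0.4699·sin θ = -0.2215
  γ=atan2(-0.4699,0.1567)=-1.2489;  ψ=arccos(-0.4472)=2.0344;  θ3=γ+ψ≈0.7855

θ₁ = 0.9601, θ₂ = 0.5235, θ₃ = 0.7855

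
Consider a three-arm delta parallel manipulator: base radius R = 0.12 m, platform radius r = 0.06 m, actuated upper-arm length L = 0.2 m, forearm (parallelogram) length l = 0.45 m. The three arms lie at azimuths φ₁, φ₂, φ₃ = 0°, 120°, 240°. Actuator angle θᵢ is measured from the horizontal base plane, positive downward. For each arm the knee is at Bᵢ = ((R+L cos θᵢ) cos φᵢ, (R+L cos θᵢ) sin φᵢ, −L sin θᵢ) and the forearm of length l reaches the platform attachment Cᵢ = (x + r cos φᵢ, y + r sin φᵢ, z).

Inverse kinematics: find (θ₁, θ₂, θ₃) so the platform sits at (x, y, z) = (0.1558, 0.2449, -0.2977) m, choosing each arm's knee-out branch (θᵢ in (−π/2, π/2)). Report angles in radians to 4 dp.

θ₁ = -0.3491, θ₂ = -0.2616, θ₃ = 1.1346

arm 1 (φ=0.0°): x'=0.1558, y'=0.2449
  A=-0.0958, B=-0.2977, C=(l²−L²−A²−y'²−z²)/(2L)=0.0118
  θ1 = atan2(B,A) + arccos(C/0.3127) = -0.3491
φ2=120.0° → target in arm frame (0.1342, -0.2574)
  A=-0.0742, B=-0.2977, C=(l²−L²−A²−y'²−z²)/(2L)=0.0053
  θ2 = atan2(B,A) + arccos(C/0.3068) = -0.2616
φ3=240.0° → target in arm frame (-0.2900, 0.0125)
  e−x'=0.3500;  (l²−L²−(e−x')²−y'²−z²)/2L = -0.1219
  √(A²+B²)=0.4595;  θ3 = -0.7048+1.8394 ≈ 1.1346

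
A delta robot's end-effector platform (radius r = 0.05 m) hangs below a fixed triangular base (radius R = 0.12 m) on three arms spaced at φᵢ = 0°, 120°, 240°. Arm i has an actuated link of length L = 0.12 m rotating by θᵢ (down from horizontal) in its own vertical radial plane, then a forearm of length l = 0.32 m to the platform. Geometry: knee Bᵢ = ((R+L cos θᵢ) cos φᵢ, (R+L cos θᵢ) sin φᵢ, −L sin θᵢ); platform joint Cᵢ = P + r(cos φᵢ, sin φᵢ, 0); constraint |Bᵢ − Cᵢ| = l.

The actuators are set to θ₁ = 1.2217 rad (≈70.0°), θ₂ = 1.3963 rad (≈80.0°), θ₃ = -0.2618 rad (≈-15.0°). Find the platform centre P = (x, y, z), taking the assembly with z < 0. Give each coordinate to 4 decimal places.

φ1=0.0°: virtual centre (0.1110, 0.0000, -0.1128), radius l
arm 2 at φ=120.0°: e+L cos θ2 = 0.0908;  O2 = (-0.0454, 0.0787, -0.1182)
O3 = (0.1859·cos240.0°, 0.1859·sin240.0°, 0.0311) = (-0.0930, -0.1610, 0.0311)
subtract pairs → two planes through P
[-0.3129 0.1573 -0.0108]·P = -0.0028;  [-0.4080 -0.3220 0.2876]·P = 0.0105
Cramer: x(z) = -0.0045+0.2532z;  y(z) = -0.0269+0.5725z
into |P−O₁|² = l²: 1.3918z² + 0.1362z + -0.0756 = 0;  Δ = 0.4395;  z = -0.2871 or 0.1892 → z<0 root = -0.2871
x = -0.0772, y = -0.1912

(-0.0772, -0.1912, -0.2871)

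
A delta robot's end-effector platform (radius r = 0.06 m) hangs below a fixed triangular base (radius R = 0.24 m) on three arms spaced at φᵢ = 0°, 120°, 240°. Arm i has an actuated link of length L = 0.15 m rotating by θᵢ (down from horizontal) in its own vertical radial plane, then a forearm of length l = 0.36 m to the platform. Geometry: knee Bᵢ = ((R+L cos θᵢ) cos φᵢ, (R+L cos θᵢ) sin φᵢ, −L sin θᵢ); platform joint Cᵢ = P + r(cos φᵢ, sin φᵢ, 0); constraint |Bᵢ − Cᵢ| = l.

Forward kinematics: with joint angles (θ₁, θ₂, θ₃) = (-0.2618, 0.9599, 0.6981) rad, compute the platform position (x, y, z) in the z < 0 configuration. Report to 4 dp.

φ1=0.0°: virtual centre (0.3249, 0.0000, 0.0388), radius l
arm 2 at φ=120.0°: ρ2 = 0.2660;  S2 = (-0.1330, 0.2304, -0.1229)
S3 = (0.2949·cos240.0°, 0.2949·sin240.0°, -0.0964) = (-0.1475, -0.2554, -0.0964)
eliminate P² terms by subtracting sphere 1 from 2 and 3
[-0.9158 0.4608 -0.3234]·P = -0.0212;  [-0.9447 -0.5108 -0.2705]·P = -0.0108
det = 0.9031;  x = 0.0175+-0.3209z,  y = -0.0112+0.0640z
sphere 1 gives Az²+Bz+C=0 with A=1.1071, B=0.1182, C=-0.0335;  B²−4AC=0.1622;  roots -0.2353, 0.1285;  negative root z = -0.2353
x = 0.0930, y = -0.0263

(0.0930, -0.0263, -0.2353)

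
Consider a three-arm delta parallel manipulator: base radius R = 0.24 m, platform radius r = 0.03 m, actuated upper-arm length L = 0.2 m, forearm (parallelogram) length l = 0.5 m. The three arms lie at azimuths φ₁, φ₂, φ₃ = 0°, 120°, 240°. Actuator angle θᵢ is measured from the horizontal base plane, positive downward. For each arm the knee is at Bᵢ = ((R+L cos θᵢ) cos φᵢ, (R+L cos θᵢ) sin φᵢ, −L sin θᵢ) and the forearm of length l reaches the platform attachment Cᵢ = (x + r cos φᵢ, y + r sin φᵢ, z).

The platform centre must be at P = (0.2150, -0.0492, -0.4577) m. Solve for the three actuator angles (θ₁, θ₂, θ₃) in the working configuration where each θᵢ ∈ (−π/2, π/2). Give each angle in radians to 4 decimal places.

rotate P by −φ1: (0.2150, -0.0492, -0.4577)
  e−x'=-0.0050;  (l²−L²−(e−x')²−y'²−z²)/2L = -0.0048
  γ=atan2(-0.4577,-0.0050)=-1.5817;  ψ=arccos(-0.0106)=1.5814;  θ1=γ+ψ≈-0.0004
rotate P by −φ2: (-0.1501, -0.1616, -0.4577)
  A cos θ + B sin θ = C:  0.3601·cos θ + -0.4577·sin θ = -0.3882
  θ2 = atan2(B,A) + arccos(C/0.5824) = 1.3962
arm 3 (φ=240.0°): x'=-0.0649, y'=0.2108
  e−x'=0.2749;  (l²−L²−(e−x')²−y'²−z²)/2L = -0.2987
  γ=atan2(-0.4577,0.2749)=-1.0299;  ψ=arccos(-0.5595)=2.1646;  θ3=γ+ψ≈1.1346

θ₁ = -0.0004, θ₂ = 1.3962, θ₃ = 1.1346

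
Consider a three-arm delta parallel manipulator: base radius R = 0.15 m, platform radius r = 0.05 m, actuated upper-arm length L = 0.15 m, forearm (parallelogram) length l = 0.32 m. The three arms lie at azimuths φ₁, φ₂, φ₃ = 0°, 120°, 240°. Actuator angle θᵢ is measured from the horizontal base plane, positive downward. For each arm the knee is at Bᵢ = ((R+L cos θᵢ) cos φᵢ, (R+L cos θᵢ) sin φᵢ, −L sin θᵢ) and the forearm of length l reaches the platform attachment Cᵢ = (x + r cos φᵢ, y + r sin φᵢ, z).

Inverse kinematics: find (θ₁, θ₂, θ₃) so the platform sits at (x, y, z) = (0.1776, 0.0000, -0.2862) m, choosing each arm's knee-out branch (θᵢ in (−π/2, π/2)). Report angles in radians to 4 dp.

rotate P by −φ1: (0.1776, 0.0000, -0.2862)
  A=-0.0776, B=-0.2862, C=(l²−L²−A²−y'²−z²)/(2L)=-0.0268
  θ1 = atan2(B,A) + arccos(C/0.2965) = -0.1744
φ2=120.0° → target in arm frame (-0.0888, -0.1538)
  A=0.1888, B=-0.2862, C=(l²−L²−A²−y'²−z²)/(2L)=-0.2044
  √(A²+B²)=0.3429;  θ2 = -0.9876+2.2094 ≈ 1.2218
φ3=240.0° → target in arm frame (-0.0888, 0.1538)
  A=0.1888, B=-0.2862, C=(l²−L²−A²−y'²−z²)/(2L)=-0.2044
  θ3 = atan2(B,A) + arccos(C/0.3429) = 1.2218

θ₁ = -0.1744, θ₂ = 1.2218, θ₃ = 1.2218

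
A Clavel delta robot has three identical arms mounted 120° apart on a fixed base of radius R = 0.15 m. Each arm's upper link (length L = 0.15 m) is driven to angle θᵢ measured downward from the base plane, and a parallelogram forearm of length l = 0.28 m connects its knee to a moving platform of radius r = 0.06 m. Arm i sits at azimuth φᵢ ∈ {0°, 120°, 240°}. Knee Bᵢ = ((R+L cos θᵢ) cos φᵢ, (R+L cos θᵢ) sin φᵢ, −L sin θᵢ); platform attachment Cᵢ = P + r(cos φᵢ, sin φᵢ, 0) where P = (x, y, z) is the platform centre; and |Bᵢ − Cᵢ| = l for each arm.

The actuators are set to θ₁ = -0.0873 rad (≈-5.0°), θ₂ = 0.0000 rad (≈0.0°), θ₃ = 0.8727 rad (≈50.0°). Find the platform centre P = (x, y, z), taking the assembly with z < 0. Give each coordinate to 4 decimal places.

(0.0480, 0.0720, -0.1781)

S1 = (0.2394·cos0.0°, 0.2394·sin0.0°, 0.0131) = (0.2394, 0.0000, 0.0131)
φ2=120.0°: virtual centre (-0.1200, 0.2078, 0.0000), radius l
S3 = (0.1864·cos240.0°, 0.1864·sin240.0°, -0.1149) = (-0.0932, -0.1614, -0.1149)
subtract pairs → two planes through P
[-0.7189 0.4157 -0.0262]·P = 0.0001;  [-0.6653 -0.3229 -0.2560]·P = -0.0095
Cramer: x(z) = 0.0077-0.2258z;  y(z) = 0.0136-0.3276z
into |P−S₁|² = l²: 1.1583z² + 0.0696z + -0.0244 = 0;  Δ = 0.1177;  z = -0.1781 or 0.1181 → z<0 root = -0.1781
x = 0.0480, y = 0.0720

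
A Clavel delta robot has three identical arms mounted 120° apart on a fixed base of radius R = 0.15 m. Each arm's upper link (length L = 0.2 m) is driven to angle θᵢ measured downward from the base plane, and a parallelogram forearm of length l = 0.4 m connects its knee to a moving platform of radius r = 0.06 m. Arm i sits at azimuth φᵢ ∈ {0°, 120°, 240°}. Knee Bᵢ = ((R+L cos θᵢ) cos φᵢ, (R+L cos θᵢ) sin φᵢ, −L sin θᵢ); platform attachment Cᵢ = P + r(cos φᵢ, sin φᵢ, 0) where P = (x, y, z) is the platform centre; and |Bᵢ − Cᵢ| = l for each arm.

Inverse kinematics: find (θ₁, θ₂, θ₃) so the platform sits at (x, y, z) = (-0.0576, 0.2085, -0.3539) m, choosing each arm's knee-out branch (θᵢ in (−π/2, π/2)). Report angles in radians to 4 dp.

θ₁ = 0.8728, θ₂ = -0.1745, θ₃ = 1.1346

arm 1 (φ=0.0°): x'=-0.0576, y'=0.2085
  e−x'=0.1476;  (l²−L²−(e−x')²−y'²−z²)/2L = -0.1763
  √(A²+B²)=0.3834;  θ1 = -1.1757+2.0484 ≈ 0.8728
arm 2 (φ=120.0°): x'=0.2094, y'=-0.0544
  A=-0.1194, B=-0.3539, C=(l²−L²−A²−y'²−z²)/(2L)=-0.0561
  √(A²+B²)=0.3735;  θ2 = -1.8961+1.7216 ≈ -0.1745
φ3=240.0° → target in arm frame (-0.1518, -0.1541)
  A=0.2418, B=-0.3539, C=(l²−L²−A²−y'²−z²)/(2L)=-0.2186
  θ3 = atan2(B,A) + arccos(C/0.4286) = 1.1346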